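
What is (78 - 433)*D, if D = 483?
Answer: -171465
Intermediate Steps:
(78 - 433)*D = (78 - 433)*483 = -355*483 = -171465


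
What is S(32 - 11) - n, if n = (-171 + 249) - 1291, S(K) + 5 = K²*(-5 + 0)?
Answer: -997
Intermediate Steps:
S(K) = -5 - 5*K² (S(K) = -5 + K²*(-5 + 0) = -5 + K²*(-5) = -5 - 5*K²)
n = -1213 (n = 78 - 1291 = -1213)
S(32 - 11) - n = (-5 - 5*(32 - 11)²) - 1*(-1213) = (-5 - 5*21²) + 1213 = (-5 - 5*441) + 1213 = (-5 - 2205) + 1213 = -2210 + 1213 = -997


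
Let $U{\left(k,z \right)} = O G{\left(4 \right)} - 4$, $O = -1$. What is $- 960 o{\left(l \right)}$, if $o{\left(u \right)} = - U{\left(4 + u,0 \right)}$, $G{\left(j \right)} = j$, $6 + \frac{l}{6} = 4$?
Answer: $-7680$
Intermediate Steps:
$l = -12$ ($l = -36 + 6 \cdot 4 = -36 + 24 = -12$)
$U{\left(k,z \right)} = -8$ ($U{\left(k,z \right)} = \left(-1\right) 4 - 4 = -4 - 4 = -8$)
$o{\left(u \right)} = 8$ ($o{\left(u \right)} = \left(-1\right) \left(-8\right) = 8$)
$- 960 o{\left(l \right)} = \left(-960\right) 8 = -7680$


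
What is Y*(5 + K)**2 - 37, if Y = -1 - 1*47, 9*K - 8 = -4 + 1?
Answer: -40999/27 ≈ -1518.5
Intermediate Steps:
K = 5/9 (K = 8/9 + (-4 + 1)/9 = 8/9 + (1/9)*(-3) = 8/9 - 1/3 = 5/9 ≈ 0.55556)
Y = -48 (Y = -1 - 47 = -48)
Y*(5 + K)**2 - 37 = -48*(5 + 5/9)**2 - 37 = -48*(50/9)**2 - 37 = -48*2500/81 - 37 = -40000/27 - 37 = -40999/27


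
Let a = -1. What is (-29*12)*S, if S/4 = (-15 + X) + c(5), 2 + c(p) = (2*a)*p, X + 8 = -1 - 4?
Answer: 55680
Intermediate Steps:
X = -13 (X = -8 + (-1 - 4) = -8 - 5 = -13)
c(p) = -2 - 2*p (c(p) = -2 + (2*(-1))*p = -2 - 2*p)
S = -160 (S = 4*((-15 - 13) + (-2 - 2*5)) = 4*(-28 + (-2 - 10)) = 4*(-28 - 12) = 4*(-40) = -160)
(-29*12)*S = -29*12*(-160) = -348*(-160) = 55680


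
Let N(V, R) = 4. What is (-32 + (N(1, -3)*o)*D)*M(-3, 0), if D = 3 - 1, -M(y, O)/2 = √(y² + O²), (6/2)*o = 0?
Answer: 192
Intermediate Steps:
o = 0 (o = (⅓)*0 = 0)
M(y, O) = -2*√(O² + y²) (M(y, O) = -2*√(y² + O²) = -2*√(O² + y²))
D = 2
(-32 + (N(1, -3)*o)*D)*M(-3, 0) = (-32 + (4*0)*2)*(-2*√(0² + (-3)²)) = (-32 + 0*2)*(-2*√(0 + 9)) = (-32 + 0)*(-2*√9) = -(-64)*3 = -32*(-6) = 192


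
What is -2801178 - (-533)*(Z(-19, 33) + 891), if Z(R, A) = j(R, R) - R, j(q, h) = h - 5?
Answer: -2328940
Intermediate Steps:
j(q, h) = -5 + h
Z(R, A) = -5 (Z(R, A) = (-5 + R) - R = -5)
-2801178 - (-533)*(Z(-19, 33) + 891) = -2801178 - (-533)*(-5 + 891) = -2801178 - (-533)*886 = -2801178 - 1*(-472238) = -2801178 + 472238 = -2328940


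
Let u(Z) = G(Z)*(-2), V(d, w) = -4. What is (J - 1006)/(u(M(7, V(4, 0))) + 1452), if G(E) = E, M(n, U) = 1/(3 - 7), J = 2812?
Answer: 516/415 ≈ 1.2434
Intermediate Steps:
M(n, U) = -¼ (M(n, U) = 1/(-4) = -¼)
u(Z) = -2*Z (u(Z) = Z*(-2) = -2*Z)
(J - 1006)/(u(M(7, V(4, 0))) + 1452) = (2812 - 1006)/(-2*(-¼) + 1452) = 1806/(½ + 1452) = 1806/(2905/2) = 1806*(2/2905) = 516/415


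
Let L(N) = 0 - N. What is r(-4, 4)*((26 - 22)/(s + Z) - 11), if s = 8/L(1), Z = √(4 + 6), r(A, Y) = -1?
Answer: 313/27 + 2*√10/27 ≈ 11.827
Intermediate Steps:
L(N) = -N
Z = √10 ≈ 3.1623
s = -8 (s = 8/((-1*1)) = 8/(-1) = 8*(-1) = -8)
r(-4, 4)*((26 - 22)/(s + Z) - 11) = -((26 - 22)/(-8 + √10) - 11) = -(4/(-8 + √10) - 11) = -(-11 + 4/(-8 + √10)) = 11 - 4/(-8 + √10)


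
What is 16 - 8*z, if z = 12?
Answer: -80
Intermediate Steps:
16 - 8*z = 16 - 8*12 = 16 - 96 = -80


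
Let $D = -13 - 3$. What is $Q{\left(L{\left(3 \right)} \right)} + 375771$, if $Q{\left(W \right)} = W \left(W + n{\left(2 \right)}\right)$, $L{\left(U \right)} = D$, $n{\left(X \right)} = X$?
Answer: $375995$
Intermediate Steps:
$D = -16$
$L{\left(U \right)} = -16$
$Q{\left(W \right)} = W \left(2 + W\right)$ ($Q{\left(W \right)} = W \left(W + 2\right) = W \left(2 + W\right)$)
$Q{\left(L{\left(3 \right)} \right)} + 375771 = - 16 \left(2 - 16\right) + 375771 = \left(-16\right) \left(-14\right) + 375771 = 224 + 375771 = 375995$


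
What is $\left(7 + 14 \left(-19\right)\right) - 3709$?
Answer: $-3968$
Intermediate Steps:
$\left(7 + 14 \left(-19\right)\right) - 3709 = \left(7 - 266\right) - 3709 = -259 - 3709 = -3968$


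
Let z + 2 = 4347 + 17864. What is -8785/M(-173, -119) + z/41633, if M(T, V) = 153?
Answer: -21314584/374697 ≈ -56.885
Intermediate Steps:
z = 22209 (z = -2 + (4347 + 17864) = -2 + 22211 = 22209)
-8785/M(-173, -119) + z/41633 = -8785/153 + 22209/41633 = -21314584/374697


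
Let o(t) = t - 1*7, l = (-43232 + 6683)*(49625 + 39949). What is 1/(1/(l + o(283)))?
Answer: -3273839850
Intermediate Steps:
l = -3273840126 (l = -36549*89574 = -3273840126)
o(t) = -7 + t (o(t) = t - 7 = -7 + t)
1/(1/(l + o(283))) = 1/(1/(-3273840126 + (-7 + 283))) = 1/(1/(-3273840126 + 276)) = 1/(1/(-3273839850)) = 1/(-1/3273839850) = -3273839850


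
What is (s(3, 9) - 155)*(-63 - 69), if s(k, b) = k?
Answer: 20064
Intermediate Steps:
(s(3, 9) - 155)*(-63 - 69) = (3 - 155)*(-63 - 69) = -152*(-132) = 20064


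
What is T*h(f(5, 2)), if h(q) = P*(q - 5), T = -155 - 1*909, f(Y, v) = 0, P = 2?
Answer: 10640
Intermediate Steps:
T = -1064 (T = -155 - 909 = -1064)
h(q) = -10 + 2*q (h(q) = 2*(q - 5) = 2*(-5 + q) = -10 + 2*q)
T*h(f(5, 2)) = -1064*(-10 + 2*0) = -1064*(-10 + 0) = -1064*(-10) = 10640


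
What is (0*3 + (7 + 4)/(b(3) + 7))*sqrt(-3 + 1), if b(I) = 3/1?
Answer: 11*I*sqrt(2)/10 ≈ 1.5556*I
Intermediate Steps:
b(I) = 3 (b(I) = 3*1 = 3)
(0*3 + (7 + 4)/(b(3) + 7))*sqrt(-3 + 1) = (0*3 + (7 + 4)/(3 + 7))*sqrt(-3 + 1) = (0 + 11/10)*sqrt(-2) = (0 + 11*(1/10))*(I*sqrt(2)) = (0 + 11/10)*(I*sqrt(2)) = 11*(I*sqrt(2))/10 = 11*I*sqrt(2)/10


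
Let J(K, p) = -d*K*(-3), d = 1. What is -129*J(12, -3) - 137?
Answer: -4781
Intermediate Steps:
J(K, p) = 3*K (J(K, p) = -1*K*(-3) = -K*(-3) = -(-3)*K = 3*K)
-129*J(12, -3) - 137 = -387*12 - 137 = -129*36 - 137 = -4644 - 137 = -4781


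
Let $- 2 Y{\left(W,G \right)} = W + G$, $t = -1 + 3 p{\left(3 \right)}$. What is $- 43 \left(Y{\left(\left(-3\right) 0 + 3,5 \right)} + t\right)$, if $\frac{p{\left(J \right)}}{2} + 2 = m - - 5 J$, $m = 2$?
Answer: $-3655$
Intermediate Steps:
$p{\left(J \right)} = 10 J$ ($p{\left(J \right)} = -4 + 2 \left(2 - - 5 J\right) = -4 + 2 \left(2 + 5 J\right) = -4 + \left(4 + 10 J\right) = 10 J$)
$t = 89$ ($t = -1 + 3 \cdot 10 \cdot 3 = -1 + 3 \cdot 30 = -1 + 90 = 89$)
$Y{\left(W,G \right)} = - \frac{G}{2} - \frac{W}{2}$ ($Y{\left(W,G \right)} = - \frac{W + G}{2} = - \frac{G + W}{2} = - \frac{G}{2} - \frac{W}{2}$)
$- 43 \left(Y{\left(\left(-3\right) 0 + 3,5 \right)} + t\right) = - 43 \left(\left(\left(- \frac{1}{2}\right) 5 - \frac{\left(-3\right) 0 + 3}{2}\right) + 89\right) = - 43 \left(\left(- \frac{5}{2} - \frac{0 + 3}{2}\right) + 89\right) = - 43 \left(\left(- \frac{5}{2} - \frac{3}{2}\right) + 89\right) = - 43 \left(-4 + 89\right) = \left(-43\right) 85 = -3655$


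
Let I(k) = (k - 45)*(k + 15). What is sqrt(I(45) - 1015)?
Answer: I*sqrt(1015) ≈ 31.859*I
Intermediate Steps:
I(k) = (-45 + k)*(15 + k)
sqrt(I(45) - 1015) = sqrt((-675 + 45**2 - 30*45) - 1015) = sqrt((-675 + 2025 - 1350) - 1015) = sqrt(0 - 1015) = sqrt(-1015) = I*sqrt(1015)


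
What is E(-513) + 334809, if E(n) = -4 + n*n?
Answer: 597974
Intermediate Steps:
E(n) = -4 + n**2
E(-513) + 334809 = (-4 + (-513)**2) + 334809 = (-4 + 263169) + 334809 = 263165 + 334809 = 597974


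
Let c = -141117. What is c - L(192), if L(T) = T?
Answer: -141309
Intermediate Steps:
c - L(192) = -141117 - 1*192 = -141117 - 192 = -141309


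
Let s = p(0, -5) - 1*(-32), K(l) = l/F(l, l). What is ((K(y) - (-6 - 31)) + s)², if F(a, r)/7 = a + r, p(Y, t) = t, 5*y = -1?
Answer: 804609/196 ≈ 4105.1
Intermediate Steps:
y = -⅕ (y = (⅕)*(-1) = -⅕ ≈ -0.20000)
F(a, r) = 7*a + 7*r (F(a, r) = 7*(a + r) = 7*a + 7*r)
K(l) = 1/14 (K(l) = l/(7*l + 7*l) = l/((14*l)) = l*(1/(14*l)) = 1/14)
s = 27 (s = -5 - 1*(-32) = -5 + 32 = 27)
((K(y) - (-6 - 31)) + s)² = ((1/14 - (-6 - 31)) + 27)² = ((1/14 - 1*(-37)) + 27)² = ((1/14 + 37) + 27)² = (519/14 + 27)² = (897/14)² = 804609/196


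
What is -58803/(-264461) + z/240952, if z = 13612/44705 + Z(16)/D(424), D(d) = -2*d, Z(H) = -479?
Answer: 537141883049056371/2415706248932420480 ≈ 0.22235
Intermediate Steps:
z = 32956671/37909840 (z = 13612/44705 - 479/((-2*424)) = 13612*(1/44705) - 479/(-848) = 13612/44705 - 479*(-1/848) = 13612/44705 + 479/848 = 32956671/37909840 ≈ 0.86934)
-58803/(-264461) + z/240952 = -58803/(-264461) + (32956671/37909840)/240952 = -58803*(-1/264461) + (32956671/37909840)*(1/240952) = 58803/264461 + 32956671/9134451767680 = 537141883049056371/2415706248932420480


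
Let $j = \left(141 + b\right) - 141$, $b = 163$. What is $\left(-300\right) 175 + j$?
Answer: $-52337$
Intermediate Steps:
$j = 163$ ($j = \left(141 + 163\right) - 141 = 304 - 141 = 163$)
$\left(-300\right) 175 + j = \left(-300\right) 175 + 163 = -52500 + 163 = -52337$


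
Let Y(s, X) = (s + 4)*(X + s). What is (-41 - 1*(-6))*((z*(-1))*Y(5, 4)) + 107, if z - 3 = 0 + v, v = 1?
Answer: 11447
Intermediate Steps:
Y(s, X) = (4 + s)*(X + s)
z = 4 (z = 3 + (0 + 1) = 3 + 1 = 4)
(-41 - 1*(-6))*((z*(-1))*Y(5, 4)) + 107 = (-41 - 1*(-6))*((4*(-1))*(5**2 + 4*4 + 4*5 + 4*5)) + 107 = (-41 + 6)*(-4*(25 + 16 + 20 + 20)) + 107 = -(-140)*81 + 107 = -35*(-324) + 107 = 11340 + 107 = 11447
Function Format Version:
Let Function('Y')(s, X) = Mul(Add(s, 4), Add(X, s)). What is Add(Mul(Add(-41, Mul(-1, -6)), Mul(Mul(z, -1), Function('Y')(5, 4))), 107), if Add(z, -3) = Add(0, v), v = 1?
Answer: 11447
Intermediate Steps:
Function('Y')(s, X) = Mul(Add(4, s), Add(X, s))
z = 4 (z = Add(3, Add(0, 1)) = Add(3, 1) = 4)
Add(Mul(Add(-41, Mul(-1, -6)), Mul(Mul(z, -1), Function('Y')(5, 4))), 107) = Add(Mul(Add(-41, Mul(-1, -6)), Mul(Mul(4, -1), Add(Pow(5, 2), Mul(4, 4), Mul(4, 5), Mul(4, 5)))), 107) = Add(Mul(Add(-41, 6), Mul(-4, Add(25, 16, 20, 20))), 107) = Add(Mul(-35, Mul(-4, 81)), 107) = Add(Mul(-35, -324), 107) = Add(11340, 107) = 11447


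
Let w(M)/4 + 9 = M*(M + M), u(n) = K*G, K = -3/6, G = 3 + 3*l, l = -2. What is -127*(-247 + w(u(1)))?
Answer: 33655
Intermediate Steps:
G = -3 (G = 3 + 3*(-2) = 3 - 6 = -3)
K = -½ (K = -3*⅙ = -½ ≈ -0.50000)
u(n) = 3/2 (u(n) = -½*(-3) = 3/2)
w(M) = -36 + 8*M² (w(M) = -36 + 4*(M*(M + M)) = -36 + 4*(M*(2*M)) = -36 + 4*(2*M²) = -36 + 8*M²)
-127*(-247 + w(u(1))) = -127*(-247 + (-36 + 8*(3/2)²)) = -127*(-247 + (-36 + 8*(9/4))) = -127*(-247 + (-36 + 18)) = -127*(-247 - 18) = -127*(-265) = 33655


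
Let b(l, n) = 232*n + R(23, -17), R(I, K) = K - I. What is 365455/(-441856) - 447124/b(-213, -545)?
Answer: 9458854609/3492871680 ≈ 2.7080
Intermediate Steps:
b(l, n) = -40 + 232*n (b(l, n) = 232*n + (-17 - 1*23) = 232*n + (-17 - 23) = 232*n - 40 = -40 + 232*n)
365455/(-441856) - 447124/b(-213, -545) = 365455/(-441856) - 447124/(-40 + 232*(-545)) = 365455*(-1/441856) - 447124/(-40 - 126440) = -365455/441856 - 447124/(-126480) = -365455/441856 - 447124*(-1/126480) = -365455/441856 + 111781/31620 = 9458854609/3492871680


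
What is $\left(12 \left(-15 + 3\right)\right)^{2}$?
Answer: $20736$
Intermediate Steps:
$\left(12 \left(-15 + 3\right)\right)^{2} = \left(12 \left(-12\right)\right)^{2} = \left(-144\right)^{2} = 20736$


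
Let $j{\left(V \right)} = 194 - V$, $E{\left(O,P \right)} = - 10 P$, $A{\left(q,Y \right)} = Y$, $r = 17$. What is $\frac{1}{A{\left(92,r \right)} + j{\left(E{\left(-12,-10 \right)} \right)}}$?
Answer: $\frac{1}{111} \approx 0.009009$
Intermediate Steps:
$\frac{1}{A{\left(92,r \right)} + j{\left(E{\left(-12,-10 \right)} \right)}} = \frac{1}{17 + \left(194 - \left(-10\right) \left(-10\right)\right)} = \frac{1}{17 + \left(194 - 100\right)} = \frac{1}{17 + 94} = \frac{1}{111}$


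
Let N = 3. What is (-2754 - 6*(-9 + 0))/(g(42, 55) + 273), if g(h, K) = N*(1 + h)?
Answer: -450/67 ≈ -6.7164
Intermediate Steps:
g(h, K) = 3 + 3*h (g(h, K) = 3*(1 + h) = 3 + 3*h)
(-2754 - 6*(-9 + 0))/(g(42, 55) + 273) = (-2754 - 6*(-9 + 0))/((3 + 3*42) + 273) = (-2754 - 6*(-9))/((3 + 126) + 273) = (-2754 + 54)/(129 + 273) = -2700/402 = -2700*1/402 = -450/67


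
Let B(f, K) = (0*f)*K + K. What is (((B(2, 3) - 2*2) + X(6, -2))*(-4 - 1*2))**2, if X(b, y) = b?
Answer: 900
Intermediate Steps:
B(f, K) = K (B(f, K) = 0*K + K = 0 + K = K)
(((B(2, 3) - 2*2) + X(6, -2))*(-4 - 1*2))**2 = (((3 - 2*2) + 6)*(-4 - 1*2))**2 = (((3 - 4) + 6)*(-4 - 2))**2 = ((-1 + 6)*(-6))**2 = (5*(-6))**2 = (-30)**2 = 900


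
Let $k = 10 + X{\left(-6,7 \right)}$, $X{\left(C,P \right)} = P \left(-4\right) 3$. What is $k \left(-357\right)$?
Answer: $26418$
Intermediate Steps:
$X{\left(C,P \right)} = - 12 P$ ($X{\left(C,P \right)} = - 4 P 3 = - 12 P$)
$k = -74$ ($k = 10 - 84 = -74$)
$k \left(-357\right) = \left(-74\right) \left(-357\right) = 26418$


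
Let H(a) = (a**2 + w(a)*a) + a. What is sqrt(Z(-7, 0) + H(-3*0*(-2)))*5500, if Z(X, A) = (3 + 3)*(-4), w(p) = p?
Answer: 11000*I*sqrt(6) ≈ 26944.0*I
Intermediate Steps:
H(a) = a + 2*a**2 (H(a) = (a**2 + a*a) + a = (a**2 + a**2) + a = 2*a**2 + a = a + 2*a**2)
Z(X, A) = -24 (Z(X, A) = 6*(-4) = -24)
sqrt(Z(-7, 0) + H(-3*0*(-2)))*5500 = sqrt(-24 + (-3*0*(-2))*(1 + 2*(-3*0*(-2))))*5500 = sqrt(-24 + (0*(-2))*(1 + 2*(0*(-2))))*5500 = sqrt(-24 + 0*(1 + 2*0))*5500 = sqrt(-24 + 0*(1 + 0))*5500 = sqrt(-24 + 0*1)*5500 = sqrt(-24 + 0)*5500 = sqrt(-24)*5500 = (2*I*sqrt(6))*5500 = 11000*I*sqrt(6)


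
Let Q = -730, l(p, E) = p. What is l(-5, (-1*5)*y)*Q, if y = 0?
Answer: 3650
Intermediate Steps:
l(-5, (-1*5)*y)*Q = -5*(-730) = 3650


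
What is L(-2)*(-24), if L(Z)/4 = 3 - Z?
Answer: -480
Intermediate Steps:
L(Z) = 12 - 4*Z (L(Z) = 4*(3 - Z) = 12 - 4*Z)
L(-2)*(-24) = (12 - 4*(-2))*(-24) = (12 + 8)*(-24) = 20*(-24) = -480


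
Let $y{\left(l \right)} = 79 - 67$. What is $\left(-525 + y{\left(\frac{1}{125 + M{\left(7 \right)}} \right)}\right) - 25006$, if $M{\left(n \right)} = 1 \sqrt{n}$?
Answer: $-25519$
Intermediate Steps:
$M{\left(n \right)} = \sqrt{n}$
$y{\left(l \right)} = 12$ ($y{\left(l \right)} = 79 - 67 = 12$)
$\left(-525 + y{\left(\frac{1}{125 + M{\left(7 \right)}} \right)}\right) - 25006 = \left(-525 + 12\right) - 25006 = -513 - 25006 = -25519$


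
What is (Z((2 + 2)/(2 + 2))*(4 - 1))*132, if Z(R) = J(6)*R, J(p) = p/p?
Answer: 396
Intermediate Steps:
J(p) = 1
Z(R) = R (Z(R) = 1*R = R)
(Z((2 + 2)/(2 + 2))*(4 - 1))*132 = (((2 + 2)/(2 + 2))*(4 - 1))*132 = ((4/4)*3)*132 = ((4*(1/4))*3)*132 = (1*3)*132 = 3*132 = 396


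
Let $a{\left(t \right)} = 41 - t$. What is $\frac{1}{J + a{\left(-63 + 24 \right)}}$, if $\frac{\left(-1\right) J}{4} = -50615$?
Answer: $\frac{1}{202540} \approx 4.9373 \cdot 10^{-6}$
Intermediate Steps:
$J = 202460$ ($J = \left(-4\right) \left(-50615\right) = 202460$)
$\frac{1}{J + a{\left(-63 + 24 \right)}} = \frac{1}{202460 + \left(41 - \left(-63 + 24\right)\right)} = \frac{1}{202460 + \left(41 - -39\right)} = \frac{1}{202460 + \left(41 + 39\right)} = \frac{1}{202460 + 80} = \frac{1}{202540}$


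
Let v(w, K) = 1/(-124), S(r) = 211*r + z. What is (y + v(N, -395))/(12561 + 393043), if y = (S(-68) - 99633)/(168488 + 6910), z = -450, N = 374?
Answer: -5651/3470347824 ≈ -1.6284e-6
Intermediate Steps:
S(r) = -450 + 211*r (S(r) = 211*r - 450 = -450 + 211*r)
y = -2791/4278 (y = ((-450 + 211*(-68)) - 99633)/(168488 + 6910) = ((-450 - 14348) - 99633)/175398 = (-14798 - 99633)*(1/175398) = -114431*1/175398 = -2791/4278 ≈ -0.65241)
v(w, K) = -1/124
(y + v(N, -395))/(12561 + 393043) = (-2791/4278 - 1/124)/(12561 + 393043) = -5651/8556/405604 = -5651/8556*1/405604 = -5651/3470347824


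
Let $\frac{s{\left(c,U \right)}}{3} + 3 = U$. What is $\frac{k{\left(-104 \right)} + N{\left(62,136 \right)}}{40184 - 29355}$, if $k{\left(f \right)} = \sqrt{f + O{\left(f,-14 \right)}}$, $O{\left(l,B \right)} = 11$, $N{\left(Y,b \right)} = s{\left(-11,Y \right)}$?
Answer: $\frac{177}{10829} + \frac{i \sqrt{93}}{10829} \approx 0.016345 + 0.00089054 i$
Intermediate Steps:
$s{\left(c,U \right)} = -9 + 3 U$
$N{\left(Y,b \right)} = -9 + 3 Y$
$k{\left(f \right)} = \sqrt{11 + f}$ ($k{\left(f \right)} = \sqrt{f + 11} = \sqrt{11 + f}$)
$\frac{k{\left(-104 \right)} + N{\left(62,136 \right)}}{40184 - 29355} = \frac{\sqrt{11 - 104} + \left(-9 + 3 \cdot 62\right)}{40184 - 29355} = \frac{\sqrt{-93} + \left(-9 + 186\right)}{10829} = \left(i \sqrt{93} + 177\right) \frac{1}{10829} = \left(177 + i \sqrt{93}\right) \frac{1}{10829} = \frac{177}{10829} + \frac{i \sqrt{93}}{10829}$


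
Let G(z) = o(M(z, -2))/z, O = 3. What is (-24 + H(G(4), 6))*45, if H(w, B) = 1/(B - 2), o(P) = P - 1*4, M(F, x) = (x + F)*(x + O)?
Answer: -4275/4 ≈ -1068.8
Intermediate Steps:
M(F, x) = (3 + x)*(F + x) (M(F, x) = (x + F)*(x + 3) = (F + x)*(3 + x) = (3 + x)*(F + x))
o(P) = -4 + P (o(P) = P - 4 = -4 + P)
G(z) = (-6 + z)/z (G(z) = (-4 + ((-2)² + 3*z + 3*(-2) + z*(-2)))/z = (-4 + (4 + 3*z - 6 - 2*z))/z = (-4 + (-2 + z))/z = (-6 + z)/z)
H(w, B) = 1/(-2 + B)
(-24 + H(G(4), 6))*45 = (-24 + 1/(-2 + 6))*45 = (-24 + 1/4)*45 = (-24 + ¼)*45 = -95/4*45 = -4275/4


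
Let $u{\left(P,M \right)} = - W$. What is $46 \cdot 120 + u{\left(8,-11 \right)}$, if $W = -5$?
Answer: $5525$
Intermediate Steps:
$u{\left(P,M \right)} = 5$ ($u{\left(P,M \right)} = \left(-1\right) \left(-5\right) = 5$)
$46 \cdot 120 + u{\left(8,-11 \right)} = 46 \cdot 120 + 5 = 5520 + 5 = 5525$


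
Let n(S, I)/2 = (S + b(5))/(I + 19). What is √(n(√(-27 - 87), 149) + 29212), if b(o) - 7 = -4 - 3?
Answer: √(51529968 + 21*I*√114)/42 ≈ 170.92 + 0.00037185*I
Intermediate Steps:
b(o) = 0 (b(o) = 7 + (-4 - 3) = 7 - 7 = 0)
n(S, I) = 2*S/(19 + I) (n(S, I) = 2*((S + 0)/(I + 19)) = 2*(S/(19 + I)) = 2*S/(19 + I))
√(n(√(-27 - 87), 149) + 29212) = √(2*√(-27 - 87)/(19 + 149) + 29212) = √(2*√(-114)/168 + 29212) = √(2*(I*√114)*(1/168) + 29212) = √(I*√114/84 + 29212) = √(29212 + I*√114/84)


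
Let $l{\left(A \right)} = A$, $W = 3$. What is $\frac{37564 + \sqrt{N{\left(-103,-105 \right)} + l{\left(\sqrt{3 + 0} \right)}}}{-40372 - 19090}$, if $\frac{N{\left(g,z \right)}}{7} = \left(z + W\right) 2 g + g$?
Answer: $- \frac{18782}{29731} - \frac{\sqrt{146363 + \sqrt{3}}}{59462} \approx -0.63817$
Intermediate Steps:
$N{\left(g,z \right)} = 7 g + 7 g \left(6 + 2 z\right)$ ($N{\left(g,z \right)} = 7 \left(\left(z + 3\right) 2 g + g\right) = 7 \left(\left(3 + z\right) 2 g + g\right) = 7 \left(\left(6 + 2 z\right) g + g\right) = 7 \left(g \left(6 + 2 z\right) + g\right) = 7 \left(g + g \left(6 + 2 z\right)\right) = 7 g + 7 g \left(6 + 2 z\right)$)
$\frac{37564 + \sqrt{N{\left(-103,-105 \right)} + l{\left(\sqrt{3 + 0} \right)}}}{-40372 - 19090} = \frac{37564 + \sqrt{7 \left(-103\right) \left(7 + 2 \left(-105\right)\right) + \sqrt{3 + 0}}}{-40372 - 19090} = \frac{37564 + \sqrt{7 \left(-103\right) \left(7 - 210\right) + \sqrt{3}}}{-59462} = \left(37564 + \sqrt{7 \left(-103\right) \left(-203\right) + \sqrt{3}}\right) \left(- \frac{1}{59462}\right) = \left(37564 + \sqrt{146363 + \sqrt{3}}\right) \left(- \frac{1}{59462}\right) = - \frac{18782}{29731} - \frac{\sqrt{146363 + \sqrt{3}}}{59462}$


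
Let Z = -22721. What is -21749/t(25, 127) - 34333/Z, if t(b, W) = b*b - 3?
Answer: -472803903/14132462 ≈ -33.455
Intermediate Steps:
t(b, W) = -3 + b**2 (t(b, W) = b**2 - 3 = -3 + b**2)
-21749/t(25, 127) - 34333/Z = -21749/(-3 + 25**2) - 34333/(-22721) = -21749/(-3 + 625) - 34333*(-1/22721) = -21749/622 + 34333/22721 = -472803903/14132462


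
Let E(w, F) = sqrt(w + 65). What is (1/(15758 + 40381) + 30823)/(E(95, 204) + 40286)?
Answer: 17427445606457/22777860820851 - 1730372398*sqrt(10)/22777860820851 ≈ 0.76486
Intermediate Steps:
E(w, F) = sqrt(65 + w)
(1/(15758 + 40381) + 30823)/(E(95, 204) + 40286) = (1/(15758 + 40381) + 30823)/(sqrt(65 + 95) + 40286) = (1/56139 + 30823)/(sqrt(160) + 40286) = (1/56139 + 30823)/(4*sqrt(10) + 40286) = 1730372398/(56139*(40286 + 4*sqrt(10)))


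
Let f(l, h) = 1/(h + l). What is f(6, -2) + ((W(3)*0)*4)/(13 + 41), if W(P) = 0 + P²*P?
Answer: ¼ ≈ 0.25000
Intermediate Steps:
W(P) = P³ (W(P) = 0 + P³ = P³)
f(6, -2) + ((W(3)*0)*4)/(13 + 41) = 1/(-2 + 6) + ((3³*0)*4)/(13 + 41) = 1/4 + ((27*0)*4)/54 = ¼ + (0*4)*(1/54) = ¼ + 0*(1/54) = ¼ + 0 = ¼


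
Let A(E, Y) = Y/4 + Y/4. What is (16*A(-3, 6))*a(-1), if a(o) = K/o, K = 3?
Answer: -144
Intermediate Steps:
a(o) = 3/o
A(E, Y) = Y/2 (A(E, Y) = Y*(¼) + Y*(¼) = Y/4 + Y/4 = Y/2)
(16*A(-3, 6))*a(-1) = (16*((½)*6))*(3/(-1)) = (16*3)*(3*(-1)) = 48*(-3) = -144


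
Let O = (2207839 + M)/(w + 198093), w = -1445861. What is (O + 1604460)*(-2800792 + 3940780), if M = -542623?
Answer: 285280882670849904/155971 ≈ 1.8291e+12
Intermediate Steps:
O = -208152/155971 (O = (2207839 - 542623)/(-1445861 + 198093) = 1665216/(-1247768) = 1665216*(-1/1247768) = -208152/155971 ≈ -1.3346)
(O + 1604460)*(-2800792 + 3940780) = (-208152/155971 + 1604460)*(-2800792 + 3940780) = (250249022508/155971)*1139988 = 285280882670849904/155971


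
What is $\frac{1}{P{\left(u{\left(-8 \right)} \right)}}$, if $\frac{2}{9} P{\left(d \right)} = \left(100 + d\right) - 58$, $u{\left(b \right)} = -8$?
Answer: $\frac{1}{153} \approx 0.0065359$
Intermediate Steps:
$P{\left(d \right)} = 189 + \frac{9 d}{2}$ ($P{\left(d \right)} = \frac{9 \left(\left(100 + d\right) - 58\right)}{2} = \frac{9 \left(42 + d\right)}{2} = 189 + \frac{9 d}{2}$)
$\frac{1}{P{\left(u{\left(-8 \right)} \right)}} = \frac{1}{189 + \frac{9}{2} \left(-8\right)} = \frac{1}{189 - 36} = \frac{1}{153}$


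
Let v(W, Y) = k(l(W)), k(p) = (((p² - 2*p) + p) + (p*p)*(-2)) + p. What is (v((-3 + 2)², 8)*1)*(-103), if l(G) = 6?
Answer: 3708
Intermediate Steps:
k(p) = -p² (k(p) = ((p² - p) + p²*(-2)) + p = ((p² - p) - 2*p²) + p = (-p - p²) + p = -p²)
v(W, Y) = -36 (v(W, Y) = -1*6² = -1*36 = -36)
(v((-3 + 2)², 8)*1)*(-103) = -36*1*(-103) = -36*(-103) = 3708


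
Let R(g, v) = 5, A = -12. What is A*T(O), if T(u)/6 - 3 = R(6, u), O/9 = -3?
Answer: -576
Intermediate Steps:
O = -27 (O = 9*(-3) = -27)
T(u) = 48 (T(u) = 18 + 6*5 = 18 + 30 = 48)
A*T(O) = -12*48 = -576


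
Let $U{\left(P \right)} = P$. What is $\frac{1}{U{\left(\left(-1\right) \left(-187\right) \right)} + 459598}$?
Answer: $\frac{1}{459785} \approx 2.1749 \cdot 10^{-6}$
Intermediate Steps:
$\frac{1}{U{\left(\left(-1\right) \left(-187\right) \right)} + 459598} = \frac{1}{\left(-1\right) \left(-187\right) + 459598} = \frac{1}{187 + 459598} = \frac{1}{459785}$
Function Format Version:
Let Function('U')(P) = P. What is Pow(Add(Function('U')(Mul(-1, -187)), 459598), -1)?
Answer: Rational(1, 459785) ≈ 2.1749e-6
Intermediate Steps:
Pow(Add(Function('U')(Mul(-1, -187)), 459598), -1) = Pow(Add(Mul(-1, -187), 459598), -1) = Pow(Add(187, 459598), -1) = Pow(459785, -1) = Rational(1, 459785)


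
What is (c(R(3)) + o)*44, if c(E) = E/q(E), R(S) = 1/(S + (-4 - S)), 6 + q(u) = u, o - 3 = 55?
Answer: 63844/25 ≈ 2553.8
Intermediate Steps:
o = 58 (o = 3 + 55 = 58)
q(u) = -6 + u
R(S) = -¼ (R(S) = 1/(-4) = -¼)
c(E) = E/(-6 + E)
(c(R(3)) + o)*44 = (-1/(4*(-6 - ¼)) + 58)*44 = (-1/(4*(-25/4)) + 58)*44 = (-¼*(-4/25) + 58)*44 = (1/25 + 58)*44 = (1451/25)*44 = 63844/25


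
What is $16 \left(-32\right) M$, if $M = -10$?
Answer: $5120$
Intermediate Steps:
$16 \left(-32\right) M = 16 \left(-32\right) \left(-10\right) = \left(-512\right) \left(-10\right) = 5120$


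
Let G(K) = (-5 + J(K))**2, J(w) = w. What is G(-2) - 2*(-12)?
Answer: 73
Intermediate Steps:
G(K) = (-5 + K)**2
G(-2) - 2*(-12) = (-5 - 2)**2 - 2*(-12) = (-7)**2 + 24 = 49 + 24 = 73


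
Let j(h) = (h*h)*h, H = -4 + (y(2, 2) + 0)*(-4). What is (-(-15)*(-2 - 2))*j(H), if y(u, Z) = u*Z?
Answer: 480000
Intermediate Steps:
y(u, Z) = Z*u
H = -20 (H = -4 + (2*2 + 0)*(-4) = -4 + (4 + 0)*(-4) = -4 + 4*(-4) = -4 - 16 = -20)
j(h) = h**3 (j(h) = h**2*h = h**3)
(-(-15)*(-2 - 2))*j(H) = -(-15)*(-2 - 2)*(-20)**3 = -(-15)*(-4)*(-8000) = -15*4*(-8000) = -60*(-8000) = 480000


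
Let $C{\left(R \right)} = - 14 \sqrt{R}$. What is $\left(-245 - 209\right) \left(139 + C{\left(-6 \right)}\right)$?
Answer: $-63106 + 6356 i \sqrt{6} \approx -63106.0 + 15569.0 i$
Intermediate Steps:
$\left(-245 - 209\right) \left(139 + C{\left(-6 \right)}\right) = \left(-245 - 209\right) \left(139 - 14 \sqrt{-6}\right) = - 454 \left(139 - 14 i \sqrt{6}\right) = -63106 + 6356 i \sqrt{6}$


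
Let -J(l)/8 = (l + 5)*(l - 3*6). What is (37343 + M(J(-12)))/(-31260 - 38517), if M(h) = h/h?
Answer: -12448/23259 ≈ -0.53519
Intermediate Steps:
J(l) = -8*(-18 + l)*(5 + l) (J(l) = -8*(l + 5)*(l - 3*6) = -8*(5 + l)*(l - 18) = -8*(5 + l)*(-18 + l) = -8*(-18 + l)*(5 + l))
M(h) = 1
(37343 + M(J(-12)))/(-31260 - 38517) = (37343 + 1)/(-31260 - 38517) = 37344/(-69777) = 37344*(-1/69777) = -12448/23259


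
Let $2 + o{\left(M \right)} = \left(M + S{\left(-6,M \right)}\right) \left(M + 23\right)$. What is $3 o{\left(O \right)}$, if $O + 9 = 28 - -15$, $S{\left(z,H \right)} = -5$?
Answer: $4953$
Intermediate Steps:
$O = 34$ ($O = -9 + \left(28 - -15\right) = -9 + \left(28 + 15\right) = -9 + 43 = 34$)
$o{\left(M \right)} = -2 + \left(-5 + M\right) \left(23 + M\right)$ ($o{\left(M \right)} = -2 + \left(M - 5\right) \left(M + 23\right) = -2 + \left(-5 + M\right) \left(23 + M\right)$)
$3 o{\left(O \right)} = 3 \left(-117 + 34^{2} + 18 \cdot 34\right) = 3 \left(-117 + 1156 + 612\right) = 3 \cdot 1651 = 4953$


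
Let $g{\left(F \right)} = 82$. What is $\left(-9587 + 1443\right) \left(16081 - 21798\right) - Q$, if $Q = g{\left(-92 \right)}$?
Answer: $46559166$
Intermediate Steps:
$Q = 82$
$\left(-9587 + 1443\right) \left(16081 - 21798\right) - Q = \left(-9587 + 1443\right) \left(16081 - 21798\right) - 82 = \left(-8144\right) \left(-5717\right) - 82 = 46559248 - 82 = 46559166$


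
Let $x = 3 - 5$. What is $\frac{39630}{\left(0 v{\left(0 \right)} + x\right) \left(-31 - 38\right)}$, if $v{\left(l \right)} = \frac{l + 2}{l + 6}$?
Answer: $\frac{6605}{23} \approx 287.17$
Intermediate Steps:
$v{\left(l \right)} = \frac{2 + l}{6 + l}$
$x = -2$
$\frac{39630}{\left(0 v{\left(0 \right)} + x\right) \left(-31 - 38\right)} = \frac{39630}{\left(0 \frac{2 + 0}{6 + 0} - 2\right) \left(-31 - 38\right)} = \frac{39630}{\left(0 \cdot \frac{1}{6} \cdot 2 - 2\right) \left(-69\right)} = \frac{39630}{\left(0 \cdot \frac{1}{3} - 2\right) \left(-69\right)} = \frac{39630}{\left(0 - 2\right) \left(-69\right)} = \frac{39630}{\left(-2\right) \left(-69\right)} = \frac{39630}{138} = 39630 \cdot \frac{1}{138} = \frac{6605}{23}$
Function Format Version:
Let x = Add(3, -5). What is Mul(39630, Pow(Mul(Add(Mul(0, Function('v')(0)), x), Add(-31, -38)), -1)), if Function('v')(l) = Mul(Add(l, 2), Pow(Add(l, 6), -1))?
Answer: Rational(6605, 23) ≈ 287.17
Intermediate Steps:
Function('v')(l) = Mul(Pow(Add(6, l), -1), Add(2, l)) (Function('v')(l) = Mul(Add(2, l), Pow(Add(6, l), -1)) = Mul(Pow(Add(6, l), -1), Add(2, l)))
x = -2
Mul(39630, Pow(Mul(Add(Mul(0, Function('v')(0)), x), Add(-31, -38)), -1)) = Mul(39630, Pow(Mul(Add(Mul(0, Mul(Pow(Add(6, 0), -1), Add(2, 0))), -2), Add(-31, -38)), -1)) = Mul(39630, Pow(Mul(Add(Mul(0, Mul(Pow(6, -1), 2)), -2), -69), -1)) = Mul(39630, Pow(Mul(Add(Mul(0, Mul(Rational(1, 6), 2)), -2), -69), -1)) = Mul(39630, Pow(Mul(Add(Mul(0, Rational(1, 3)), -2), -69), -1)) = Mul(39630, Pow(Mul(Add(0, -2), -69), -1)) = Mul(39630, Pow(Mul(-2, -69), -1)) = Mul(39630, Pow(138, -1)) = Mul(39630, Rational(1, 138)) = Rational(6605, 23)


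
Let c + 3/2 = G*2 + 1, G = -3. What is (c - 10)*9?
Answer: -297/2 ≈ -148.50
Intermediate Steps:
c = -13/2 (c = -3/2 + (-3*2 + 1) = -3/2 + (-6 + 1) = -3/2 - 5 = -13/2 ≈ -6.5000)
(c - 10)*9 = (-13/2 - 10)*9 = -33/2*9 = -297/2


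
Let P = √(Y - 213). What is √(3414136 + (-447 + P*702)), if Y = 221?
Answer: √(3413689 + 1404*√2) ≈ 1848.2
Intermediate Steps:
P = 2*√2 (P = √(221 - 213) = √8 = 2*√2 ≈ 2.8284)
√(3414136 + (-447 + P*702)) = √(3414136 + (-447 + (2*√2)*702)) = √(3414136 + (-447 + 1404*√2)) = √(3413689 + 1404*√2)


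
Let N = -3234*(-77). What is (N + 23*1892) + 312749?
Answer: 605283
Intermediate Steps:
N = 249018
(N + 23*1892) + 312749 = (249018 + 23*1892) + 312749 = (249018 + 43516) + 312749 = 292534 + 312749 = 605283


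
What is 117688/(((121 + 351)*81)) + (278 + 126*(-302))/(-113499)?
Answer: 205578415/60267969 ≈ 3.4111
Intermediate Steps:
117688/(((121 + 351)*81)) + (278 + 126*(-302))/(-113499) = 117688/((472*81)) + (278 - 38052)*(-1/113499) = 117688/38232 - 37774*(-1/113499) = 117688*(1/38232) + 37774/113499 = 14711/4779 + 37774/113499 = 205578415/60267969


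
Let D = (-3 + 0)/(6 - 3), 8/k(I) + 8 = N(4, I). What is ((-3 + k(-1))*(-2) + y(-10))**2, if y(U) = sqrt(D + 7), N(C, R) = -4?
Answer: 538/9 + 44*sqrt(6)/3 ≈ 95.704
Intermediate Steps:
k(I) = -2/3 (k(I) = 8/(-8 - 4) = 8/(-12) = 8*(-1/12) = -2/3)
D = -1 (D = -3/3 = -3*1/3 = -1)
y(U) = sqrt(6) (y(U) = sqrt(-1 + 7) = sqrt(6))
((-3 + k(-1))*(-2) + y(-10))**2 = ((-3 - 2/3)*(-2) + sqrt(6))**2 = (-11/3*(-2) + sqrt(6))**2 = (22/3 + sqrt(6))**2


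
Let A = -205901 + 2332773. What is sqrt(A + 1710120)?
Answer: 8*sqrt(59953) ≈ 1958.8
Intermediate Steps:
A = 2126872
sqrt(A + 1710120) = sqrt(2126872 + 1710120) = sqrt(3836992) = 8*sqrt(59953)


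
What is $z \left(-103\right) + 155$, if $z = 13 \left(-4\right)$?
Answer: $5511$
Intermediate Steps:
$z = -52$
$z \left(-103\right) + 155 = \left(-52\right) \left(-103\right) + 155 = 5356 + 155 = 5511$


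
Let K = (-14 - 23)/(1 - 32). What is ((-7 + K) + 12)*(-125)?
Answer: -24000/31 ≈ -774.19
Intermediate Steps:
K = 37/31 (K = -37/(-31) = -37*(-1/31) = 37/31 ≈ 1.1935)
((-7 + K) + 12)*(-125) = ((-7 + 37/31) + 12)*(-125) = (-180/31 + 12)*(-125) = (192/31)*(-125) = -24000/31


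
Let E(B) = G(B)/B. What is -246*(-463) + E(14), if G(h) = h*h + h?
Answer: 113913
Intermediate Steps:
G(h) = h + h**2 (G(h) = h**2 + h = h + h**2)
E(B) = 1 + B (E(B) = (B*(1 + B))/B = 1 + B)
-246*(-463) + E(14) = -246*(-463) + (1 + 14) = 113898 + 15 = 113913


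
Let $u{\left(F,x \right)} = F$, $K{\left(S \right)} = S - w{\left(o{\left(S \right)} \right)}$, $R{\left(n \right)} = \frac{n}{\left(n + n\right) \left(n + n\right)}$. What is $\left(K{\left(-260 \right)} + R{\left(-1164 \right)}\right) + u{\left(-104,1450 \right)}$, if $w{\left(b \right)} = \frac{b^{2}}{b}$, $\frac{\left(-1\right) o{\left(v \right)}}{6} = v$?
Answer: $- \frac{8958145}{4656} \approx -1924.0$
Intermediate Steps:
$o{\left(v \right)} = - 6 v$
$R{\left(n \right)} = \frac{1}{4 n}$ ($R{\left(n \right)} = \frac{n}{2 n 2 n} = \frac{n}{4 n^{2}} = n \frac{1}{4 n^{2}} = \frac{1}{4 n}$)
$w{\left(b \right)} = b$
$K{\left(S \right)} = 7 S$ ($K{\left(S \right)} = S - - 6 S = S + 6 S = 7 S$)
$\left(K{\left(-260 \right)} + R{\left(-1164 \right)}\right) + u{\left(-104,1450 \right)} = \left(7 \left(-260\right) + \frac{1}{4 \left(-1164\right)}\right) - 104 = \left(-1820 + \frac{1}{4} \left(- \frac{1}{1164}\right)\right) - 104 = \left(-1820 - \frac{1}{4656}\right) - 104 = - \frac{8473921}{4656} - 104 = - \frac{8958145}{4656}$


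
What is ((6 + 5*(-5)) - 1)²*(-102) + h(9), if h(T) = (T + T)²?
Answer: -40476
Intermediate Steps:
h(T) = 4*T² (h(T) = (2*T)² = 4*T²)
((6 + 5*(-5)) - 1)²*(-102) + h(9) = ((6 + 5*(-5)) - 1)²*(-102) + 4*9² = ((6 - 25) - 1)²*(-102) + 4*81 = (-19 - 1)²*(-102) + 324 = (-20)²*(-102) + 324 = 400*(-102) + 324 = -40800 + 324 = -40476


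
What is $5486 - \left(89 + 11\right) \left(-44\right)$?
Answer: $9886$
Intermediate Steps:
$5486 - \left(89 + 11\right) \left(-44\right) = 5486 - 100 \left(-44\right) = 5486 - -4400 = 5486 + 4400 = 9886$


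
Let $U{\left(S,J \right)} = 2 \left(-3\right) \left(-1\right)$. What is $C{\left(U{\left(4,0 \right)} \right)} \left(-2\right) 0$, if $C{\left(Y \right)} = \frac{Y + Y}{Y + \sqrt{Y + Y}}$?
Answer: $0$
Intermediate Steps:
$U{\left(S,J \right)} = 6$ ($U{\left(S,J \right)} = \left(-6\right) \left(-1\right) = 6$)
$C{\left(Y \right)} = \frac{2 Y}{Y + \sqrt{2} \sqrt{Y}}$ ($C{\left(Y \right)} = \frac{2 Y}{Y + \sqrt{2 Y}} = \frac{2 Y}{Y + \sqrt{2} \sqrt{Y}}$)
$C{\left(U{\left(4,0 \right)} \right)} \left(-2\right) 0 = 2 \cdot 6 \frac{1}{6 + \sqrt{2} \sqrt{6}} \left(-2\right) 0 = 2 \cdot 6 \frac{1}{6 + 2 \sqrt{3}} \left(-2\right) 0 = \frac{12}{6 + 2 \sqrt{3}} \left(-2\right) 0 = - \frac{24}{6 + 2 \sqrt{3}} \cdot 0 = 0$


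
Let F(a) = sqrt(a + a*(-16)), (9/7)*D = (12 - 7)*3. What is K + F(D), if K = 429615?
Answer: 429615 + 5*I*sqrt(7) ≈ 4.2962e+5 + 13.229*I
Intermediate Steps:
D = 35/3 (D = 7*((12 - 7)*3)/9 = 7*(5*3)/9 = (7/9)*15 = 35/3 ≈ 11.667)
F(a) = sqrt(15)*sqrt(-a) (F(a) = sqrt(a - 16*a) = sqrt(-15*a) = sqrt(15)*sqrt(-a))
K + F(D) = 429615 + sqrt(15)*sqrt(-1*35/3) = 429615 + sqrt(15)*sqrt(-35/3) = 429615 + sqrt(15)*(I*sqrt(105)/3) = 429615 + 5*I*sqrt(7)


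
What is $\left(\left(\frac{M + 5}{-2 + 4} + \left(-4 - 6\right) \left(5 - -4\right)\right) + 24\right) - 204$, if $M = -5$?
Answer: $-270$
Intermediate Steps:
$\left(\left(\frac{M + 5}{-2 + 4} + \left(-4 - 6\right) \left(5 - -4\right)\right) + 24\right) - 204 = \left(\left(\frac{-5 + 5}{-2 + 4} + \left(-4 - 6\right) \left(5 - -4\right)\right) + 24\right) - 204 = \left(\left(\frac{0}{2} + \left(-4 - 6\right) \left(5 + 4\right)\right) + 24\right) - 204 = \left(\left(0 \cdot \frac{1}{2} - 90\right) + 24\right) - 204 = \left(\left(0 - 90\right) + 24\right) - 204 = \left(-90 + 24\right) - 204 = -66 - 204 = -270$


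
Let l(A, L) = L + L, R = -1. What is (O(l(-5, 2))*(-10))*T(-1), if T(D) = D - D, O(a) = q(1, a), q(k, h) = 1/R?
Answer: 0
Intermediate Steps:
l(A, L) = 2*L
q(k, h) = -1 (q(k, h) = 1/(-1) = -1)
O(a) = -1
T(D) = 0
(O(l(-5, 2))*(-10))*T(-1) = -1*(-10)*0 = 10*0 = 0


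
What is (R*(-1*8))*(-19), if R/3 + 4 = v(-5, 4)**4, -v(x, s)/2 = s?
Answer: 1865952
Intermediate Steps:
v(x, s) = -2*s
R = 12276 (R = -12 + 3*(-2*4)**4 = -12 + 3*(-8)**4 = -12 + 3*4096 = -12 + 12288 = 12276)
(R*(-1*8))*(-19) = (12276*(-1*8))*(-19) = (12276*(-8))*(-19) = -98208*(-19) = 1865952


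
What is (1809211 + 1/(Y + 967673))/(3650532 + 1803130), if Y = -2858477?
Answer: 3420863395643/10311805924248 ≈ 0.33174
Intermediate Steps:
(1809211 + 1/(Y + 967673))/(3650532 + 1803130) = (1809211 + 1/(-2858477 + 967673))/(3650532 + 1803130) = (1809211 + 1/(-1890804))/5453662 = (1809211 - 1/1890804)*(1/5453662) = (3420863395643/1890804)*(1/5453662) = 3420863395643/10311805924248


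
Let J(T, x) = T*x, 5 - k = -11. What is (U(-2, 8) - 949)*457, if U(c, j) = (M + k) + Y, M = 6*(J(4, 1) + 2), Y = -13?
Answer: -415870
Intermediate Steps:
k = 16 (k = 5 - 1*(-11) = 5 + 11 = 16)
M = 36 (M = 6*(4*1 + 2) = 6*(4 + 2) = 6*6 = 36)
U(c, j) = 39 (U(c, j) = (36 + 16) - 13 = 52 - 13 = 39)
(U(-2, 8) - 949)*457 = (39 - 949)*457 = -910*457 = -415870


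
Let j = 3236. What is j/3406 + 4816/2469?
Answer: 12196490/4204707 ≈ 2.9007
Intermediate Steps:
j/3406 + 4816/2469 = 3236/3406 + 4816/2469 = 3236*(1/3406) + 4816*(1/2469) = 1618/1703 + 4816/2469 = 12196490/4204707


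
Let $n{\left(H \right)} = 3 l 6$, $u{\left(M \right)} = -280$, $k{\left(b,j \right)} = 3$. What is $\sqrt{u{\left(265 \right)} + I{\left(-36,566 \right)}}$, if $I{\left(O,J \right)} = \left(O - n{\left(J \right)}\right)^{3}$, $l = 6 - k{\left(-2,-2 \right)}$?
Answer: $8 i \sqrt{11395} \approx 853.98 i$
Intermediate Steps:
$l = 3$ ($l = 6 - 3 = 3$)
$n{\left(H \right)} = 54$ ($n{\left(H \right)} = 3 \cdot 3 \cdot 6 = 9 \cdot 6 = 54$)
$I{\left(O,J \right)} = \left(-54 + O\right)^{3}$ ($I{\left(O,J \right)} = \left(O - 54\right)^{3} = \left(-54 + O\right)^{3}$)
$\sqrt{u{\left(265 \right)} + I{\left(-36,566 \right)}} = \sqrt{-280 + \left(-54 - 36\right)^{3}} = \sqrt{-280 + \left(-90\right)^{3}} = \sqrt{-280 - 729000} = \sqrt{-729280} = 8 i \sqrt{11395}$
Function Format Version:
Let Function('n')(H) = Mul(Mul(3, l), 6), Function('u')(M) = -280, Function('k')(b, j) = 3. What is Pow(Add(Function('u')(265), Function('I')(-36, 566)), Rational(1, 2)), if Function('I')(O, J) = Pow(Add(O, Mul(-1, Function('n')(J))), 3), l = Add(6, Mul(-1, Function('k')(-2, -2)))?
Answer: Mul(8, I, Pow(11395, Rational(1, 2))) ≈ Mul(853.98, I)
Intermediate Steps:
l = 3 (l = Add(6, Mul(-1, 3)) = Add(6, -3) = 3)
Function('n')(H) = 54 (Function('n')(H) = Mul(Mul(3, 3), 6) = Mul(9, 6) = 54)
Function('I')(O, J) = Pow(Add(-54, O), 3) (Function('I')(O, J) = Pow(Add(O, Mul(-1, 54)), 3) = Pow(Add(O, -54), 3) = Pow(Add(-54, O), 3))
Pow(Add(Function('u')(265), Function('I')(-36, 566)), Rational(1, 2)) = Pow(Add(-280, Pow(Add(-54, -36), 3)), Rational(1, 2)) = Pow(Add(-280, Pow(-90, 3)), Rational(1, 2)) = Pow(Add(-280, -729000), Rational(1, 2)) = Pow(-729280, Rational(1, 2)) = Mul(8, I, Pow(11395, Rational(1, 2)))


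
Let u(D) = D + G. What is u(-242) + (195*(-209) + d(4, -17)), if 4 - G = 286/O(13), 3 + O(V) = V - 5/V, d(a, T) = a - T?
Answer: -5125218/125 ≈ -41002.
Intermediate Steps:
O(V) = -3 + V - 5/V (O(V) = -3 + (V - 5/V) = -3 + V - 5/V)
G = -3218/125 (G = 4 - 286/(-3 + 13 - 5/13) = 4 - 286/125/13 = 4 - 286*13/125 = 4 - 1*3718/125 = 4 - 3718/125 = -3218/125 ≈ -25.744)
u(D) = -3218/125 + D (u(D) = D - 3218/125 = -3218/125 + D)
u(-242) + (195*(-209) + d(4, -17)) = (-3218/125 - 242) + (195*(-209) + (4 - 1*(-17))) = -33468/125 + (-40755 + (4 + 17)) = -33468/125 + (-40755 + 21) = -33468/125 - 40734 = -5125218/125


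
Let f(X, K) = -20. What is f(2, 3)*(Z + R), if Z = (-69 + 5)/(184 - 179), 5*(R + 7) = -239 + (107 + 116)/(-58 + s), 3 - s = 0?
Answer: 75252/55 ≈ 1368.2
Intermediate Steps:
s = 3 (s = 3 - 1*0 = 3 + 0 = 3)
R = -15293/275 (R = -7 + (-239 + (107 + 116)/(-58 + 3))/5 = -7 + (-239 + 223/(-55))/5 = -7 + (-239 + 223*(-1/55))/5 = -7 + (-239 - 223/55)/5 = -7 + (⅕)*(-13368/55) = -7 - 13368/275 = -15293/275 ≈ -55.611)
Z = -64/5 ≈ -12.800
f(2, 3)*(Z + R) = -20*(-64/5 - 15293/275) = -20*(-18813/275) = 75252/55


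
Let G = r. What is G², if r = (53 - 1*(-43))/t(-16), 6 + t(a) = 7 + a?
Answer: 1024/25 ≈ 40.960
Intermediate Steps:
t(a) = 1 + a (t(a) = -6 + (7 + a) = 1 + a)
r = -32/5 (r = (53 - 1*(-43))/(1 - 16) = (53 + 43)/(-15) = 96*(-1/15) = -32/5 ≈ -6.4000)
G = -32/5 ≈ -6.4000
G² = (-32/5)² = 1024/25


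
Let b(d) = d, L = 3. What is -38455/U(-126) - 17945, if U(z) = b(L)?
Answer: -92290/3 ≈ -30763.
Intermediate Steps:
U(z) = 3
-38455/U(-126) - 17945 = -38455/3 - 17945 = -92290/3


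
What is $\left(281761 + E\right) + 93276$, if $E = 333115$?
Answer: $708152$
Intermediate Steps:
$\left(281761 + E\right) + 93276 = \left(281761 + 333115\right) + 93276 = 614876 + 93276 = 708152$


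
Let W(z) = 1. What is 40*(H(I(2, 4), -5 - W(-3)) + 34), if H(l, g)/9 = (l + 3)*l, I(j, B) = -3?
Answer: 1360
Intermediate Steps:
H(l, g) = 9*l*(3 + l) (H(l, g) = 9*((l + 3)*l) = 9*((3 + l)*l) = 9*(l*(3 + l)) = 9*l*(3 + l))
40*(H(I(2, 4), -5 - W(-3)) + 34) = 40*(9*(-3)*(3 - 3) + 34) = 40*(9*(-3)*0 + 34) = 40*(0 + 34) = 40*34 = 1360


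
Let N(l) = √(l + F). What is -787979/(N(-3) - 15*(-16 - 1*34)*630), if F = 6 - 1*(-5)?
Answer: -93080019375/55814062498 + 787979*√2/111628124996 ≈ -1.6677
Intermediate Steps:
F = 11 (F = 6 + 5 = 11)
N(l) = √(11 + l) (N(l) = √(l + 11) = √(11 + l))
-787979/(N(-3) - 15*(-16 - 1*34)*630) = -787979/(√(11 - 3) - 15*(-16 - 1*34)*630) = -787979/(√8 - 15*(-16 - 34)*630) = -787979/(2*√2 - 15*(-50)*630) = -787979/(2*√2 + 750*630) = -787979/(2*√2 + 472500) = -787979/(472500 + 2*√2)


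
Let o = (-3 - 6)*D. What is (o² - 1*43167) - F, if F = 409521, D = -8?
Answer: -447504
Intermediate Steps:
o = 72 (o = (-3 - 6)*(-8) = -9*(-8) = 72)
(o² - 1*43167) - F = (72² - 1*43167) - 1*409521 = (5184 - 43167) - 409521 = -37983 - 409521 = -447504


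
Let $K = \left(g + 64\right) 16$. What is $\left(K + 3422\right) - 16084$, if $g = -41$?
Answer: $-12294$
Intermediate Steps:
$K = 368$ ($K = \left(-41 + 64\right) 16 = 23 \cdot 16 = 368$)
$\left(K + 3422\right) - 16084 = \left(368 + 3422\right) - 16084 = 3790 - 16084 = -12294$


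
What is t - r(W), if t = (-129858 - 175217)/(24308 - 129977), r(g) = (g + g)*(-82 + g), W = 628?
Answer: -72464959069/105669 ≈ -6.8577e+5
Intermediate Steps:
r(g) = 2*g*(-82 + g) (r(g) = (2*g)*(-82 + g) = 2*g*(-82 + g))
t = 305075/105669 (t = -305075/(-105669) = -305075*(-1/105669) = 305075/105669 ≈ 2.8871)
t - r(W) = 305075/105669 - 2*628*(-82 + 628) = 305075/105669 - 2*628*546 = 305075/105669 - 1*685776 = 305075/105669 - 685776 = -72464959069/105669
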